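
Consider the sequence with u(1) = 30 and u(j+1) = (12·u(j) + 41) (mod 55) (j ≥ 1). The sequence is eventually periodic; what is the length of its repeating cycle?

Computing terms: u(1) = 30, u(2) = 16, u(3) = 13, u(4) = 32, u(5) = 40, u(6) = 26, u(7) = 23, u(8) = 42, u(9) = 50, u(10) = 36, u(11) = 33, u(12) = 52, u(13) = 5, u(14) = 46, u(15) = 43, u(16) = 7, u(17) = 15, u(18) = 1, u(19) = 53, u(20) = 17, u(21) = 25, u(22) = 11, u(23) = 8, u(24) = 27, u(25) = 35, u(26) = 21, u(27) = 18, u(28) = 37, u(29) = 45, u(30) = 31, u(31) = 28, u(32) = 47, u(33) = 0, u(34) = 41, u(35) = 38, u(36) = 2, u(37) = 10, u(38) = 51, u(39) = 48, u(40) = 12, u(41) = 20, u(42) = 6, u(43) = 3, u(44) = 22, u(45) = 30.
The sequence repeats with period 44.

44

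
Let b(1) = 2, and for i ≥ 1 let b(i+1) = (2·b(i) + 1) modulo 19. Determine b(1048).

Listing terms: b(1) = 2; b(2) = 5; b(3) = 11; b(4) = 4; b(5) = 9; b(6) = 0; b(7) = 1; b(8) = 3; b(9) = 7; b(10) = 15; b(11) = 12; b(12) = 6; b(13) = 13; b(14) = 8; b(15) = 17; b(16) = 16; b(17) = 14; b(18) = 10; b(19) = 2.
Since b(19) = b(1) = 2, the sequence is periodic with period 18.
(1048 - 1) mod 18 = 3, so b(1048) = b(4) = 4.

4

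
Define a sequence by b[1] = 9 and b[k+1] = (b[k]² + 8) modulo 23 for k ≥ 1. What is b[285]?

We have b[1] = 9, b[2] = 20, b[3] = 17, b[4] = 21, b[5] = 12, b[6] = 14, b[7] = 20.
Since b[7] = b[2] = 20, the sequence is eventually periodic: after a pre-period of length 1 it cycles with period 5.
For k ≥ 2, b[k] depends only on (k - 2) mod 5. (285 - 2) mod 5 = 3, so b[285] = b[5] = 12.

12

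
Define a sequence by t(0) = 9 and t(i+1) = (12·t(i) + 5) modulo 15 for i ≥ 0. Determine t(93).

Computing terms: t(0) = 9, t(1) = 8, t(2) = 11, t(3) = 2, t(4) = 14, t(5) = 8.
Since t(5) = t(1) = 8, the sequence is eventually periodic: after a pre-period of length 1 it cycles with period 4.
For i ≥ 1, t(i) depends only on (i - 1) mod 4. (93 - 1) mod 4 = 0, so t(93) = t(1) = 8.

8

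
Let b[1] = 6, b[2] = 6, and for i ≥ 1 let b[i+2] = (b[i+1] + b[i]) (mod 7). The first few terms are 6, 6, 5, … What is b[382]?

Listing terms: b[1] = 6; b[2] = 6; b[3] = 5; b[4] = 4; b[5] = 2; b[6] = 6; b[7] = 1; b[8] = 0; b[9] = 1; b[10] = 1; b[11] = 2; b[12] = 3; b[13] = 5; b[14] = 1; b[15] = 6; b[16] = 0; b[17] = 6; b[18] = 6.
Since (b[17], b[18]) = (b[1], b[2]) = (6, 6) (two consecutive terms determine the rest), the sequence is periodic with period 16.
So b[382] = b[1 + ((382-1) mod 16)] = b[14] = 1.

1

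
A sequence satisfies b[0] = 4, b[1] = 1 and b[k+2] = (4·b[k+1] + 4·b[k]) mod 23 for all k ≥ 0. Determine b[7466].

Computing terms: b[0] = 4; b[1] = 1; b[2] = 20; b[3] = 15; b[4] = 2; b[5] = 22; b[6] = 4; b[7] = 12; b[8] = 18; b[9] = 5; b[10] = 0; b[11] = 20; b[12] = 11; b[13] = 9; b[14] = 11; b[15] = 11; b[16] = 19; b[17] = 5; b[18] = 4; b[19] = 13; b[20] = 22; b[21] = 2; b[22] = 4; b[23] = 1.
The sequence repeats with period 22.
(7466 - 0) mod 22 = 8, so b[7466] = b[8] = 18.

18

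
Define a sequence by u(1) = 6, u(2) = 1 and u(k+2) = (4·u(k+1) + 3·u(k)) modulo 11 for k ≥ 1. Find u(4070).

u(1) = 6; u(2) = 1; u(3) = 0; u(4) = 3; u(5) = 1; u(6) = 2; u(7) = 0; u(8) = 6; u(9) = 2; u(10) = 4; u(11) = 0; u(12) = 1; u(13) = 4; u(14) = 8; u(15) = 0; u(16) = 2; u(17) = 8; u(18) = 5; u(19) = 0; u(20) = 4; u(21) = 5; u(22) = 10; u(23) = 0; u(24) = 8; u(25) = 10; u(26) = 9; u(27) = 0; u(28) = 5; u(29) = 9; u(30) = 7; u(31) = 0; u(32) = 10; u(33) = 7; u(34) = 3; u(35) = 0; u(36) = 9; u(37) = 3; u(38) = 6; u(39) = 0; u(40) = 7; u(41) = 6; u(42) = 1.
Since (u(41), u(42)) = (u(1), u(2)) = (6, 1) (two consecutive terms determine the rest), the sequence is periodic with period 40.
So u(4070) = u(1 + ((4070-1) mod 40)) = u(30) = 7.

7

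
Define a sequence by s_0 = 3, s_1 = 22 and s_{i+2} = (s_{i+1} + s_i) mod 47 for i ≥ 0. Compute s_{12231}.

We have s_0 = 3, s_1 = 22, s_2 = 25, s_3 = 0, s_4 = 25, s_5 = 25, s_6 = 3, s_7 = 28, s_8 = 31, s_9 = 12, s_{10} = 43, s_{11} = 8, s_{12} = 4, s_{13} = 12, s_{14} = 16, s_{15} = 28, s_{16} = 44, s_{17} = 25, s_{18} = 22, s_{19} = 0, s_{20} = 22, s_{21} = 22, s_{22} = 44, s_{23} = 19, s_{24} = 16, s_{25} = 35, s_{26} = 4, s_{27} = 39, s_{28} = 43, s_{29} = 35, s_{30} = 31, s_{31} = 19, s_{32} = 3, s_{33} = 22.
Since (s_{32}, s_{33}) = (s_0, s_1) = (3, 22) (two consecutive terms determine the rest), the sequence is periodic with period 32.
(12231 - 0) mod 32 = 7, so s_{12231} = s_7 = 28.

28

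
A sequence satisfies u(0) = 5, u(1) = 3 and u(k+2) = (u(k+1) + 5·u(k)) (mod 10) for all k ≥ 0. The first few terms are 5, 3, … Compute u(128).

Listing terms: u(0) = 5,  u(1) = 3,  u(2) = 8,  u(3) = 3,  u(4) = 3,  u(5) = 8.
Since (u(4), u(5)) = (u(1), u(2)) = (3, 8) (two consecutive terms determine the rest), the sequence is eventually periodic: after a pre-period of length 1 it cycles with period 3.
For k ≥ 1, u(k) depends only on (k - 1) mod 3. (128 - 1) mod 3 = 1, so u(128) = u(2) = 8.

8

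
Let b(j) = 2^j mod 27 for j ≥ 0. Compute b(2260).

25

Computing terms: b(0) = 1,  b(1) = 2,  b(2) = 4,  b(3) = 8,  b(4) = 16,  b(5) = 5,  b(6) = 10,  b(7) = 20,  b(8) = 13,  b(9) = 26,  b(10) = 25,  b(11) = 23,  b(12) = 19,  b(13) = 11,  b(14) = 22,  b(15) = 17,  b(16) = 7,  b(17) = 14,  b(18) = 1.
The sequence repeats with period 18.
(2260 - 0) mod 18 = 10, so b(2260) = b(10) = 25.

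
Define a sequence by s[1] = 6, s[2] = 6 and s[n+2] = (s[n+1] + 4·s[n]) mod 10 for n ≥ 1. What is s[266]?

6

We have s[1] = 6; s[2] = 6; s[3] = 0; s[4] = 4; s[5] = 4; s[6] = 0; s[7] = 6; s[8] = 6.
Since (s[7], s[8]) = (s[1], s[2]) = (6, 6) (two consecutive terms determine the rest), the sequence is periodic with period 6.
(266 - 1) mod 6 = 1, so s[266] = s[2] = 6.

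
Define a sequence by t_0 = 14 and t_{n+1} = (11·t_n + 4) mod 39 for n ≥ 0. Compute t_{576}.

14

Computing terms: t_0 = 14; t_1 = 2; t_2 = 26; t_3 = 17; t_4 = 35; t_5 = 38; t_6 = 32; t_7 = 5; t_8 = 20; t_9 = 29; t_{10} = 11; t_{11} = 8; t_{12} = 14.
The sequence repeats with period 12.
So t_{576} = t_{0 + ((576-0) mod 12)} = t_0 = 14.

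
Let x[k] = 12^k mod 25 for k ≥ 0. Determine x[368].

21

x[0] = 1,  x[1] = 12,  x[2] = 19,  x[3] = 3,  x[4] = 11,  x[5] = 7,  x[6] = 9,  x[7] = 8,  x[8] = 21,  x[9] = 2,  x[10] = 24,  x[11] = 13,  x[12] = 6,  x[13] = 22,  x[14] = 14,  x[15] = 18,  x[16] = 16,  x[17] = 17,  x[18] = 4,  x[19] = 23,  x[20] = 1.
The sequence repeats with period 20.
So x[368] = x[0 + ((368-0) mod 20)] = x[8] = 21.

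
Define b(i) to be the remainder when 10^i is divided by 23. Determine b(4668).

We have b(1) = 10, b(2) = 8, b(3) = 11, b(4) = 18, b(5) = 19, b(6) = 6, b(7) = 14, b(8) = 2, b(9) = 20, b(10) = 16, b(11) = 22, b(12) = 13, b(13) = 15, b(14) = 12, b(15) = 5, b(16) = 4, b(17) = 17, b(18) = 9, b(19) = 21, b(20) = 3, b(21) = 7, b(22) = 1, b(23) = 10.
The sequence repeats with period 22.
(4668 - 1) mod 22 = 3, so b(4668) = b(4) = 18.

18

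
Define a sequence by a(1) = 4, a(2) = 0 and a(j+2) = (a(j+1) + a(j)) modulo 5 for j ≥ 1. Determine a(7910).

4

Computing terms: a(1) = 4; a(2) = 0; a(3) = 4; a(4) = 4; a(5) = 3; a(6) = 2; a(7) = 0; a(8) = 2; a(9) = 2; a(10) = 4; a(11) = 1; a(12) = 0; a(13) = 1; a(14) = 1; a(15) = 2; a(16) = 3; a(17) = 0; a(18) = 3; a(19) = 3; a(20) = 1; a(21) = 4; a(22) = 0.
The sequence repeats with period 20.
(7910 - 1) mod 20 = 9, so a(7910) = a(10) = 4.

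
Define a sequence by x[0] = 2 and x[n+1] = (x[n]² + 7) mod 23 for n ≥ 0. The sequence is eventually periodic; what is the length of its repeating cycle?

We have x[0] = 2, x[1] = 11, x[2] = 13, x[3] = 15, x[4] = 2.
Since x[4] = x[0] = 2, the sequence is periodic with period 4.

4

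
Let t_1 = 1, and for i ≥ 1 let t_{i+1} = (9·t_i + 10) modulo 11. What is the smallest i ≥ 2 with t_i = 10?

t_1 = 1, t_2 = 8, t_3 = 5, t_4 = 0, t_5 = 10, t_6 = 1.
Since t_6 = t_1 = 1, the sequence is periodic with period 5.
The value 10 first appears (with i ≥ 2) at t_5.

5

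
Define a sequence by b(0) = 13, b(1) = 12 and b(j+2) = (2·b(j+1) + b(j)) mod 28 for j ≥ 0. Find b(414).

Listing terms: b(0) = 13,  b(1) = 12,  b(2) = 9,  b(3) = 2,  b(4) = 13,  b(5) = 0,  b(6) = 13,  b(7) = 26,  b(8) = 9,  b(9) = 16,  b(10) = 13,  b(11) = 14,  b(12) = 13,  b(13) = 12.
Since (b(12), b(13)) = (b(0), b(1)) = (13, 12) (two consecutive terms determine the rest), the sequence is periodic with period 12.
(414 - 0) mod 12 = 6, so b(414) = b(6) = 13.

13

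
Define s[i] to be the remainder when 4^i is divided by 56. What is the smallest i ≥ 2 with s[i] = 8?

3

s[1] = 4; s[2] = 16; s[3] = 8; s[4] = 32; s[5] = 16.
Since s[5] = s[2] = 16, the sequence is eventually periodic: after a pre-period of length 1 it cycles with period 3.
The value 8 first appears (with i ≥ 2) at s[3].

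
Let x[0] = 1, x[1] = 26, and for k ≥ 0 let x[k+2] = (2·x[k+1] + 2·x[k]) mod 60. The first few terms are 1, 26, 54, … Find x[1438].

56

We have x[0] = 1; x[1] = 26; x[2] = 54; x[3] = 40; x[4] = 8; x[5] = 36; x[6] = 28; x[7] = 8; x[8] = 12; x[9] = 40; x[10] = 44; x[11] = 48; x[12] = 4; x[13] = 44; x[14] = 36; x[15] = 40; x[16] = 32; x[17] = 24; x[18] = 52; x[19] = 32; x[20] = 48; x[21] = 40; x[22] = 56; x[23] = 12; x[24] = 16; x[25] = 56; x[26] = 24; x[27] = 40; x[28] = 8.
Since (x[27], x[28]) = (x[3], x[4]) = (40, 8) (two consecutive terms determine the rest), the sequence is eventually periodic: after a pre-period of length 3 it cycles with period 24.
For k ≥ 3, x[k] depends only on (k - 3) mod 24. (1438 - 3) mod 24 = 19, so x[1438] = x[22] = 56.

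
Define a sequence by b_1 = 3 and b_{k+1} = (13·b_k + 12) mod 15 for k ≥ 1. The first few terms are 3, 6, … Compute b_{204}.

12

Computing terms: b_1 = 3; b_2 = 6; b_3 = 0; b_4 = 12; b_5 = 3.
Since b_5 = b_1 = 3, the sequence is periodic with period 4.
(204 - 1) mod 4 = 3, so b_{204} = b_4 = 12.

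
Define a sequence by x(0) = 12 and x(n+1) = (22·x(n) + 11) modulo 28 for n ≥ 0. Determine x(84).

5

Computing terms: x(0) = 12,  x(1) = 23,  x(2) = 13,  x(3) = 17,  x(4) = 21,  x(5) = 25,  x(6) = 1,  x(7) = 5,  x(8) = 9,  x(9) = 13.
Since x(9) = x(2) = 13, the sequence is eventually periodic: after a pre-period of length 2 it cycles with period 7.
For n ≥ 2, x(n) depends only on (n - 2) mod 7. (84 - 2) mod 7 = 5, so x(84) = x(7) = 5.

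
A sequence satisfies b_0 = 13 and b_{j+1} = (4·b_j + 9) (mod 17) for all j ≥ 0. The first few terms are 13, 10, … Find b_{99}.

1

Computing terms: b_0 = 13, b_1 = 10, b_2 = 15, b_3 = 1, b_4 = 13.
Since b_4 = b_0 = 13, the sequence is periodic with period 4.
So b_{99} = b_{0 + ((99-0) mod 4)} = b_3 = 1.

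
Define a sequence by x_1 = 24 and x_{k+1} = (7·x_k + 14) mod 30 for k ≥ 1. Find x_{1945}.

24

x_1 = 24, x_2 = 2, x_3 = 28, x_4 = 0, x_5 = 14, x_6 = 22, x_7 = 18, x_8 = 20, x_9 = 4, x_{10} = 12, x_{11} = 8, x_{12} = 10, x_{13} = 24.
Since x_{13} = x_1 = 24, the sequence is periodic with period 12.
So x_{1945} = x_{1 + ((1945-1) mod 12)} = x_1 = 24.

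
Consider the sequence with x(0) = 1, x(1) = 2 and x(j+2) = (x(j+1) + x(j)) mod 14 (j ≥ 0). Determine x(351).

We have x(0) = 1, x(1) = 2, x(2) = 3, x(3) = 5, x(4) = 8, x(5) = 13, x(6) = 7, x(7) = 6, x(8) = 13, x(9) = 5, x(10) = 4, x(11) = 9, x(12) = 13, x(13) = 8, x(14) = 7, x(15) = 1, x(16) = 8, x(17) = 9, x(18) = 3, x(19) = 12, x(20) = 1, x(21) = 13, x(22) = 0, x(23) = 13, x(24) = 13, x(25) = 12, x(26) = 11, x(27) = 9, x(28) = 6, x(29) = 1, x(30) = 7, x(31) = 8, x(32) = 1, x(33) = 9, x(34) = 10, x(35) = 5, x(36) = 1, x(37) = 6, x(38) = 7, x(39) = 13, x(40) = 6, x(41) = 5, x(42) = 11, x(43) = 2, x(44) = 13, x(45) = 1, x(46) = 0, x(47) = 1, x(48) = 1, x(49) = 2.
Since (x(48), x(49)) = (x(0), x(1)) = (1, 2) (two consecutive terms determine the rest), the sequence is periodic with period 48.
So x(351) = x(0 + ((351-0) mod 48)) = x(15) = 1.

1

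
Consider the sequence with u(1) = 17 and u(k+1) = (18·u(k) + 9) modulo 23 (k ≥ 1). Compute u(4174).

We have u(1) = 17, u(2) = 16, u(3) = 21, u(4) = 19, u(5) = 6, u(6) = 2, u(7) = 22, u(8) = 14, u(9) = 8, u(10) = 15, u(11) = 3, u(12) = 17.
The sequence repeats with period 11.
(4174 - 1) mod 11 = 4, so u(4174) = u(5) = 6.

6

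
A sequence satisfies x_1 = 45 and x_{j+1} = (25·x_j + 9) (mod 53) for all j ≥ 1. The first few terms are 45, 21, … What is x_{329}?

36

Computing terms: x_1 = 45; x_2 = 21; x_3 = 4; x_4 = 3; x_5 = 31; x_6 = 42; x_7 = 52; x_8 = 37; x_9 = 33; x_{10} = 39; x_{11} = 30; x_{12} = 17; x_{13} = 10; x_{14} = 47; x_{15} = 18; x_{16} = 35; x_{17} = 36; x_{18} = 8; x_{19} = 50; x_{20} = 40; x_{21} = 2; x_{22} = 6; x_{23} = 0; x_{24} = 9; x_{25} = 22; x_{26} = 29; x_{27} = 45.
The sequence repeats with period 26.
(329 - 1) mod 26 = 16, so x_{329} = x_{17} = 36.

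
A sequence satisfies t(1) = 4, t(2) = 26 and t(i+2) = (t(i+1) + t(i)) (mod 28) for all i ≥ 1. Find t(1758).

26

Listing terms: t(1) = 4; t(2) = 26; t(3) = 2; t(4) = 0; t(5) = 2; t(6) = 2; t(7) = 4; t(8) = 6; t(9) = 10; t(10) = 16; t(11) = 26; t(12) = 14; t(13) = 12; t(14) = 26; t(15) = 10; t(16) = 8; t(17) = 18; t(18) = 26; t(19) = 16; t(20) = 14; t(21) = 2; t(22) = 16; t(23) = 18; t(24) = 6; t(25) = 24; t(26) = 2; t(27) = 26; t(28) = 0; t(29) = 26; t(30) = 26; t(31) = 24; t(32) = 22; t(33) = 18; t(34) = 12; t(35) = 2; t(36) = 14; t(37) = 16; t(38) = 2; t(39) = 18; t(40) = 20; t(41) = 10; t(42) = 2; t(43) = 12; t(44) = 14; t(45) = 26; t(46) = 12; t(47) = 10; t(48) = 22; t(49) = 4; t(50) = 26.
The sequence repeats with period 48.
(1758 - 1) mod 48 = 29, so t(1758) = t(30) = 26.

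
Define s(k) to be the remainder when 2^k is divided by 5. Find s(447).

3

We have s(0) = 1, s(1) = 2, s(2) = 4, s(3) = 3, s(4) = 1.
Since s(4) = s(0) = 1, the sequence is periodic with period 4.
(447 - 0) mod 4 = 3, so s(447) = s(3) = 3.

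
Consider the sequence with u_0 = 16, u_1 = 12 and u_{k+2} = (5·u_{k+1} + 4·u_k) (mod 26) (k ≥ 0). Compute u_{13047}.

Listing terms: u_0 = 16,  u_1 = 12,  u_2 = 20,  u_3 = 18,  u_4 = 14,  u_5 = 12,  u_6 = 12,  u_7 = 4,  u_8 = 16,  u_9 = 18,  u_{10} = 24,  u_{11} = 10,  u_{12} = 16,  u_{13} = 16,  u_{14} = 14,  u_{15} = 4,  u_{16} = 24,  u_{17} = 6,  u_{18} = 22,  u_{19} = 4,  u_{20} = 4,  u_{21} = 10,  u_{22} = 14,  u_{23} = 6,  u_{24} = 8,  u_{25} = 12,  u_{26} = 14,  u_{27} = 14,  u_{28} = 22,  u_{29} = 10,  u_{30} = 8,  u_{31} = 2,  u_{32} = 16,  u_{33} = 10,  u_{34} = 10,  u_{35} = 12,  u_{36} = 22,  u_{37} = 2,  u_{38} = 20,  u_{39} = 4,  u_{40} = 22,  u_{41} = 22,  u_{42} = 16,  u_{43} = 12.
Since (u_{42}, u_{43}) = (u_0, u_1) = (16, 12) (two consecutive terms determine the rest), the sequence is periodic with period 42.
So u_{13047} = u_{0 + ((13047-0) mod 42)} = u_{27} = 14.

14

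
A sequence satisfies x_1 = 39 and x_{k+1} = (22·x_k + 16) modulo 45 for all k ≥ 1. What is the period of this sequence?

9

x_1 = 39,  x_2 = 19,  x_3 = 29,  x_4 = 24,  x_5 = 4,  x_6 = 14,  x_7 = 9,  x_8 = 34,  x_9 = 44,  x_{10} = 39.
Since x_{10} = x_1 = 39, the sequence is periodic with period 9.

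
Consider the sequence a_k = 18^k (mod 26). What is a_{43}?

a_1 = 18,  a_2 = 12,  a_3 = 8,  a_4 = 14,  a_5 = 18.
Since a_5 = a_1 = 18, the sequence is periodic with period 4.
(43 - 1) mod 4 = 2, so a_{43} = a_3 = 8.

8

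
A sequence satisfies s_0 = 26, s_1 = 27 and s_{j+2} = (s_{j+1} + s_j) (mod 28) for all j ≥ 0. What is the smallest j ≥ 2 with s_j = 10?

Listing terms: s_0 = 26; s_1 = 27; s_2 = 25; s_3 = 24; s_4 = 21; s_5 = 17; s_6 = 10; s_7 = 27; s_8 = 9; s_9 = 8; s_{10} = 17; s_{11} = 25; s_{12} = 14; s_{13} = 11; s_{14} = 25; s_{15} = 8; s_{16} = 5; s_{17} = 13; s_{18} = 18; s_{19} = 3; s_{20} = 21; s_{21} = 24; s_{22} = 17; s_{23} = 13; s_{24} = 2; s_{25} = 15; s_{26} = 17; s_{27} = 4; s_{28} = 21; s_{29} = 25; s_{30} = 18; s_{31} = 15; s_{32} = 5; s_{33} = 20; s_{34} = 25; s_{35} = 17; s_{36} = 14; s_{37} = 3; s_{38} = 17; s_{39} = 20; s_{40} = 9; s_{41} = 1; s_{42} = 10; s_{43} = 11; s_{44} = 21; s_{45} = 4; s_{46} = 25; s_{47} = 1; s_{48} = 26; s_{49} = 27.
Since (s_{48}, s_{49}) = (s_0, s_1) = (26, 27) (two consecutive terms determine the rest), the sequence is periodic with period 48.
The value 10 first appears (with j ≥ 2) at s_6.

6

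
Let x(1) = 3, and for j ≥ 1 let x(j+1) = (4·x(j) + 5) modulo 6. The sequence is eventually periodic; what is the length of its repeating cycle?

Listing terms: x(1) = 3, x(2) = 5, x(3) = 1, x(4) = 3.
Since x(4) = x(1) = 3, the sequence is periodic with period 3.

3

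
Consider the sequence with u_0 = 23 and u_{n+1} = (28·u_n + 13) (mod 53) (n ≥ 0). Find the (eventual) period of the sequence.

13

u_0 = 23,  u_1 = 21,  u_2 = 18,  u_3 = 40,  u_4 = 20,  u_5 = 43,  u_6 = 51,  u_7 = 10,  u_8 = 28,  u_9 = 2,  u_{10} = 16,  u_{11} = 37,  u_{12} = 42,  u_{13} = 23.
Since u_{13} = u_0 = 23, the sequence is periodic with period 13.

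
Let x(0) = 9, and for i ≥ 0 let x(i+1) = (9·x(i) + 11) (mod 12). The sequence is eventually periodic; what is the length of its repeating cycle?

Listing terms: x(0) = 9; x(1) = 8; x(2) = 11; x(3) = 2; x(4) = 5; x(5) = 8.
Since x(5) = x(1) = 8, the sequence is eventually periodic: after a pre-period of length 1 it cycles with period 4.

4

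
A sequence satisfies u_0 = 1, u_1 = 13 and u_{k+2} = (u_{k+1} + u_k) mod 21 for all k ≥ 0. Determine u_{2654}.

u_0 = 1; u_1 = 13; u_2 = 14; u_3 = 6; u_4 = 20; u_5 = 5; u_6 = 4; u_7 = 9; u_8 = 13; u_9 = 1; u_{10} = 14; u_{11} = 15; u_{12} = 8; u_{13} = 2; u_{14} = 10; u_{15} = 12; u_{16} = 1; u_{17} = 13.
Since (u_{16}, u_{17}) = (u_0, u_1) = (1, 13) (two consecutive terms determine the rest), the sequence is periodic with period 16.
So u_{2654} = u_{0 + ((2654-0) mod 16)} = u_{14} = 10.

10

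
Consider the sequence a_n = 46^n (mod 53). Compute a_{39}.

a_0 = 1; a_1 = 46; a_2 = 49; a_3 = 28; a_4 = 16; a_5 = 47; a_6 = 42; a_7 = 24; a_8 = 44; a_9 = 10; a_{10} = 36; a_{11} = 13; a_{12} = 15; a_{13} = 1.
Since a_{13} = a_0 = 1, the sequence is periodic with period 13.
(39 - 0) mod 13 = 0, so a_{39} = a_0 = 1.

1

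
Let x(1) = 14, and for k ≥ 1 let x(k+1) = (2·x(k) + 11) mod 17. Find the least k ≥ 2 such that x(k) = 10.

8

Computing terms: x(1) = 14, x(2) = 5, x(3) = 4, x(4) = 2, x(5) = 15, x(6) = 7, x(7) = 8, x(8) = 10, x(9) = 14.
The sequence repeats with period 8.
The value 10 first appears (with k ≥ 2) at x(8).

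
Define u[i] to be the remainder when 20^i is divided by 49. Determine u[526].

Listing terms: u[0] = 1, u[1] = 20, u[2] = 8, u[3] = 13, u[4] = 15, u[5] = 6, u[6] = 22, u[7] = 48, u[8] = 29, u[9] = 41, u[10] = 36, u[11] = 34, u[12] = 43, u[13] = 27, u[14] = 1.
The sequence repeats with period 14.
(526 - 0) mod 14 = 8, so u[526] = u[8] = 29.

29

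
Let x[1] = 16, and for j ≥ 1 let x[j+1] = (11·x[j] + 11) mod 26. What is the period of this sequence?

We have x[1] = 16,  x[2] = 5,  x[3] = 14,  x[4] = 9,  x[5] = 6,  x[6] = 25,  x[7] = 0,  x[8] = 11,  x[9] = 2,  x[10] = 7,  x[11] = 10,  x[12] = 17,  x[13] = 16.
Since x[13] = x[1] = 16, the sequence is periodic with period 12.

12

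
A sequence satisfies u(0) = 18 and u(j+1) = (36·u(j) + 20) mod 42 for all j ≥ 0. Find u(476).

32

Computing terms: u(0) = 18; u(1) = 38; u(2) = 2; u(3) = 8; u(4) = 14; u(5) = 20; u(6) = 26; u(7) = 32; u(8) = 38.
Since u(8) = u(1) = 38, the sequence is eventually periodic: after a pre-period of length 1 it cycles with period 7.
For j ≥ 1, u(j) depends only on (j - 1) mod 7. (476 - 1) mod 7 = 6, so u(476) = u(7) = 32.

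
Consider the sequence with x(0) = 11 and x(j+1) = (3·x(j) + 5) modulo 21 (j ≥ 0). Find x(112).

Computing terms: x(0) = 11,  x(1) = 17,  x(2) = 14,  x(3) = 5,  x(4) = 20,  x(5) = 2,  x(6) = 11.
Since x(6) = x(0) = 11, the sequence is periodic with period 6.
So x(112) = x(0 + ((112-0) mod 6)) = x(4) = 20.

20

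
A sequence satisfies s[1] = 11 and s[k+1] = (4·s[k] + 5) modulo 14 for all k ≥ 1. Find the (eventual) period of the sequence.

Listing terms: s[1] = 11, s[2] = 7, s[3] = 5, s[4] = 11.
The sequence repeats with period 3.

3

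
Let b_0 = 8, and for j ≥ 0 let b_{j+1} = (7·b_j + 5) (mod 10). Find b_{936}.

8

Listing terms: b_0 = 8,  b_1 = 1,  b_2 = 2,  b_3 = 9,  b_4 = 8.
Since b_4 = b_0 = 8, the sequence is periodic with period 4.
(936 - 0) mod 4 = 0, so b_{936} = b_0 = 8.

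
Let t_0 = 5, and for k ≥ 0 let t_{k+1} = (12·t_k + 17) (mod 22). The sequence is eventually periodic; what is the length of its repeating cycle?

11

t_0 = 5,  t_1 = 11,  t_2 = 17,  t_3 = 1,  t_4 = 7,  t_5 = 13,  t_6 = 19,  t_7 = 3,  t_8 = 9,  t_9 = 15,  t_{10} = 21,  t_{11} = 5.
Since t_{11} = t_0 = 5, the sequence is periodic with period 11.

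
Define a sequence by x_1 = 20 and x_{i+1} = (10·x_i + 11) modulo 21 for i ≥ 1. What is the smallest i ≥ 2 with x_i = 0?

Listing terms: x_1 = 20, x_2 = 1, x_3 = 0, x_4 = 11, x_5 = 16, x_6 = 3, x_7 = 20.
The sequence repeats with period 6.
The value 0 first appears (with i ≥ 2) at x_3.

3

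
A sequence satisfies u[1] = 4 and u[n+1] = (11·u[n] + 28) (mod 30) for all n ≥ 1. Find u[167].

u[1] = 4, u[2] = 12, u[3] = 10, u[4] = 18, u[5] = 16, u[6] = 24, u[7] = 22, u[8] = 0, u[9] = 28, u[10] = 6, u[11] = 4.
Since u[11] = u[1] = 4, the sequence is periodic with period 10.
So u[167] = u[1 + ((167-1) mod 10)] = u[7] = 22.

22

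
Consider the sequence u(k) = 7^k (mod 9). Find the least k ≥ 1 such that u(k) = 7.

Listing terms: u(0) = 1; u(1) = 7; u(2) = 4; u(3) = 1.
The sequence repeats with period 3.
The value 7 first appears (with k ≥ 1) at u(1).

1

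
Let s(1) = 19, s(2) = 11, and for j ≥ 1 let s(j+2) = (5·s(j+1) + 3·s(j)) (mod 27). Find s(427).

1

We have s(1) = 19,  s(2) = 11,  s(3) = 4,  s(4) = 26,  s(5) = 7,  s(6) = 5,  s(7) = 19,  s(8) = 2,  s(9) = 13,  s(10) = 17,  s(11) = 16,  s(12) = 23,  s(13) = 1,  s(14) = 20,  s(15) = 22,  s(16) = 8,  s(17) = 25,  s(18) = 14,  s(19) = 10,  s(20) = 11,  s(21) = 4.
Since (s(20), s(21)) = (s(2), s(3)) = (11, 4) (two consecutive terms determine the rest), the sequence is eventually periodic: after a pre-period of length 1 it cycles with period 18.
For j ≥ 2, s(j) depends only on (j - 2) mod 18. (427 - 2) mod 18 = 11, so s(427) = s(13) = 1.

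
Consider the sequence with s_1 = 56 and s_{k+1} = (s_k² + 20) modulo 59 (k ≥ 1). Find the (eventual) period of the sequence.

4

We have s_1 = 56,  s_2 = 29,  s_3 = 35,  s_4 = 6,  s_5 = 56.
Since s_5 = s_1 = 56, the sequence is periodic with period 4.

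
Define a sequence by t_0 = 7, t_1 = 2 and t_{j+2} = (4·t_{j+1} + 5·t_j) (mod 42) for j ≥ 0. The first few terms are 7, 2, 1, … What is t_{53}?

We have t_0 = 7,  t_1 = 2,  t_2 = 1,  t_3 = 14,  t_4 = 19,  t_5 = 20,  t_6 = 7,  t_7 = 2.
Since (t_6, t_7) = (t_0, t_1) = (7, 2) (two consecutive terms determine the rest), the sequence is periodic with period 6.
(53 - 0) mod 6 = 5, so t_{53} = t_5 = 20.

20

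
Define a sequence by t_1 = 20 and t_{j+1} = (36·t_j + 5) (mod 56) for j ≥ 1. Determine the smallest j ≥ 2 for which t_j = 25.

Listing terms: t_1 = 20; t_2 = 53; t_3 = 9; t_4 = 49; t_5 = 33; t_6 = 17; t_7 = 1; t_8 = 41; t_9 = 25; t_{10} = 9.
Since t_{10} = t_3 = 9, the sequence is eventually periodic: after a pre-period of length 2 it cycles with period 7.
The value 25 first appears (with j ≥ 2) at t_9.

9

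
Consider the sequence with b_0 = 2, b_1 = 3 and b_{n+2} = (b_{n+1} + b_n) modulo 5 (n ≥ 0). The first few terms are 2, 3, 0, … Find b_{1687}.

0

We have b_0 = 2, b_1 = 3, b_2 = 0, b_3 = 3, b_4 = 3, b_5 = 1, b_6 = 4, b_7 = 0, b_8 = 4, b_9 = 4, b_{10} = 3, b_{11} = 2, b_{12} = 0, b_{13} = 2, b_{14} = 2, b_{15} = 4, b_{16} = 1, b_{17} = 0, b_{18} = 1, b_{19} = 1, b_{20} = 2, b_{21} = 3.
The sequence repeats with period 20.
So b_{1687} = b_{0 + ((1687-0) mod 20)} = b_7 = 0.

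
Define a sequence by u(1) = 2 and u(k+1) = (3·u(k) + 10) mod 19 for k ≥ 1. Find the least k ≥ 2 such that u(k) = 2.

u(1) = 2,  u(2) = 16,  u(3) = 1,  u(4) = 13,  u(5) = 11,  u(6) = 5,  u(7) = 6,  u(8) = 9,  u(9) = 18,  u(10) = 7,  u(11) = 12,  u(12) = 8,  u(13) = 15,  u(14) = 17,  u(15) = 4,  u(16) = 3,  u(17) = 0,  u(18) = 10,  u(19) = 2.
The sequence repeats with period 18.
The value 2 next appears (with k ≥ 2) at u(19).

19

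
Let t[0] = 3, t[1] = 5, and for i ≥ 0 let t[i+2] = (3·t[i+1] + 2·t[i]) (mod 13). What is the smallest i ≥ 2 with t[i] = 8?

2

t[0] = 3, t[1] = 5, t[2] = 8, t[3] = 8, t[4] = 1, t[5] = 6, t[6] = 7, t[7] = 7, t[8] = 9, t[9] = 2, t[10] = 11, t[11] = 11, t[12] = 3, t[13] = 5.
The sequence repeats with period 12.
The value 8 first appears (with i ≥ 2) at t[2].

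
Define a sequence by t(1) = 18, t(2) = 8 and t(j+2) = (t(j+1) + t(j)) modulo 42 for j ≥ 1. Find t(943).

Computing terms: t(1) = 18, t(2) = 8, t(3) = 26, t(4) = 34, t(5) = 18, t(6) = 10, t(7) = 28, t(8) = 38, t(9) = 24, t(10) = 20, t(11) = 2, t(12) = 22, t(13) = 24, t(14) = 4, t(15) = 28, t(16) = 32, t(17) = 18, t(18) = 8.
The sequence repeats with period 16.
So t(943) = t(1 + ((943-1) mod 16)) = t(15) = 28.

28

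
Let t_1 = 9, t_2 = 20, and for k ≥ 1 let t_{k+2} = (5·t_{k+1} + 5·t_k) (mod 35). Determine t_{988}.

20

We have t_1 = 9,  t_2 = 20,  t_3 = 5,  t_4 = 20,  t_5 = 20,  t_6 = 25,  t_7 = 15,  t_8 = 25,  t_9 = 25,  t_{10} = 5,  t_{11} = 10,  t_{12} = 5,  t_{13} = 5,  t_{14} = 15,  t_{15} = 30,  t_{16} = 15,  t_{17} = 15,  t_{18} = 10,  t_{19} = 20,  t_{20} = 10,  t_{21} = 10,  t_{22} = 30,  t_{23} = 25,  t_{24} = 30,  t_{25} = 30,  t_{26} = 20,  t_{27} = 5.
Since (t_{26}, t_{27}) = (t_2, t_3) = (20, 5) (two consecutive terms determine the rest), the sequence is eventually periodic: after a pre-period of length 1 it cycles with period 24.
For k ≥ 2, t_k depends only on (k - 2) mod 24. (988 - 2) mod 24 = 2, so t_{988} = t_4 = 20.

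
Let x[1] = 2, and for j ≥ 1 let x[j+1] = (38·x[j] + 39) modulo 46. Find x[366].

Computing terms: x[1] = 2, x[2] = 23, x[3] = 39, x[4] = 3, x[5] = 15, x[6] = 11, x[7] = 43, x[8] = 17, x[9] = 41, x[10] = 33, x[11] = 5, x[12] = 45, x[13] = 1, x[14] = 31, x[15] = 21, x[16] = 9, x[17] = 13, x[18] = 27, x[19] = 7, x[20] = 29, x[21] = 37, x[22] = 19, x[23] = 25, x[24] = 23.
Since x[24] = x[2] = 23, the sequence is eventually periodic: after a pre-period of length 1 it cycles with period 22.
For j ≥ 2, x[j] depends only on (j - 2) mod 22. (366 - 2) mod 22 = 12, so x[366] = x[14] = 31.

31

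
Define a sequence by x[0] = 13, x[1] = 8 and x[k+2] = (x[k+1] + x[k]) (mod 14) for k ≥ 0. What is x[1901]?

5

x[0] = 13, x[1] = 8, x[2] = 7, x[3] = 1, x[4] = 8, x[5] = 9, x[6] = 3, x[7] = 12, x[8] = 1, x[9] = 13, x[10] = 0, x[11] = 13, x[12] = 13, x[13] = 12, x[14] = 11, x[15] = 9, x[16] = 6, x[17] = 1, x[18] = 7, x[19] = 8, x[20] = 1, x[21] = 9, x[22] = 10, x[23] = 5, x[24] = 1, x[25] = 6, x[26] = 7, x[27] = 13, x[28] = 6, x[29] = 5, x[30] = 11, x[31] = 2, x[32] = 13, x[33] = 1, x[34] = 0, x[35] = 1, x[36] = 1, x[37] = 2, x[38] = 3, x[39] = 5, x[40] = 8, x[41] = 13, x[42] = 7, x[43] = 6, x[44] = 13, x[45] = 5, x[46] = 4, x[47] = 9, x[48] = 13, x[49] = 8.
The sequence repeats with period 48.
(1901 - 0) mod 48 = 29, so x[1901] = x[29] = 5.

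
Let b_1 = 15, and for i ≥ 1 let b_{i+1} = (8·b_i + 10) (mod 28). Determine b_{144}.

10

Computing terms: b_1 = 15, b_2 = 18, b_3 = 14, b_4 = 10, b_5 = 6, b_6 = 2, b_7 = 26, b_8 = 22, b_9 = 18.
Since b_9 = b_2 = 18, the sequence is eventually periodic: after a pre-period of length 1 it cycles with period 7.
For i ≥ 2, b_i depends only on (i - 2) mod 7. (144 - 2) mod 7 = 2, so b_{144} = b_4 = 10.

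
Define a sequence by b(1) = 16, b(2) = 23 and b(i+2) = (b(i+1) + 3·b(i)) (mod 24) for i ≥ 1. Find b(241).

b(1) = 16; b(2) = 23; b(3) = 23; b(4) = 20; b(5) = 17; b(6) = 5; b(7) = 8; b(8) = 23; b(9) = 23.
Since (b(8), b(9)) = (b(2), b(3)) = (23, 23) (two consecutive terms determine the rest), the sequence is eventually periodic: after a pre-period of length 1 it cycles with period 6.
For i ≥ 2, b(i) depends only on (i - 2) mod 6. (241 - 2) mod 6 = 5, so b(241) = b(7) = 8.

8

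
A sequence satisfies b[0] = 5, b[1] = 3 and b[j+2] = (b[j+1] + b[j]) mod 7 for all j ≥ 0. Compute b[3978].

6

b[0] = 5; b[1] = 3; b[2] = 1; b[3] = 4; b[4] = 5; b[5] = 2; b[6] = 0; b[7] = 2; b[8] = 2; b[9] = 4; b[10] = 6; b[11] = 3; b[12] = 2; b[13] = 5; b[14] = 0; b[15] = 5; b[16] = 5; b[17] = 3.
Since (b[16], b[17]) = (b[0], b[1]) = (5, 3) (two consecutive terms determine the rest), the sequence is periodic with period 16.
So b[3978] = b[0 + ((3978-0) mod 16)] = b[10] = 6.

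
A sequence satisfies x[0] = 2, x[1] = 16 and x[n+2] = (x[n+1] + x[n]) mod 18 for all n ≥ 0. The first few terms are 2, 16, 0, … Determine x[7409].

4

x[0] = 2; x[1] = 16; x[2] = 0; x[3] = 16; x[4] = 16; x[5] = 14; x[6] = 12; x[7] = 8; x[8] = 2; x[9] = 10; x[10] = 12; x[11] = 4; x[12] = 16; x[13] = 2; x[14] = 0; x[15] = 2; x[16] = 2; x[17] = 4; x[18] = 6; x[19] = 10; x[20] = 16; x[21] = 8; x[22] = 6; x[23] = 14; x[24] = 2; x[25] = 16.
The sequence repeats with period 24.
(7409 - 0) mod 24 = 17, so x[7409] = x[17] = 4.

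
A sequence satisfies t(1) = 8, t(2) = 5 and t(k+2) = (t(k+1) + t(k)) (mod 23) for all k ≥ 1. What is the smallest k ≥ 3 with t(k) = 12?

Listing terms: t(1) = 8; t(2) = 5; t(3) = 13; t(4) = 18; t(5) = 8; t(6) = 3; t(7) = 11; t(8) = 14; t(9) = 2; t(10) = 16; t(11) = 18; t(12) = 11; t(13) = 6; t(14) = 17; t(15) = 0; t(16) = 17; t(17) = 17; t(18) = 11; t(19) = 5; t(20) = 16; t(21) = 21; t(22) = 14; t(23) = 12; t(24) = 3; t(25) = 15; t(26) = 18; t(27) = 10; t(28) = 5; t(29) = 15; t(30) = 20; t(31) = 12; t(32) = 9; t(33) = 21; t(34) = 7; t(35) = 5; t(36) = 12; t(37) = 17; t(38) = 6; t(39) = 0; t(40) = 6; t(41) = 6; t(42) = 12; t(43) = 18; t(44) = 7; t(45) = 2; t(46) = 9; t(47) = 11; t(48) = 20; t(49) = 8; t(50) = 5.
Since (t(49), t(50)) = (t(1), t(2)) = (8, 5) (two consecutive terms determine the rest), the sequence is periodic with period 48.
The value 12 first appears (with k ≥ 3) at t(23).

23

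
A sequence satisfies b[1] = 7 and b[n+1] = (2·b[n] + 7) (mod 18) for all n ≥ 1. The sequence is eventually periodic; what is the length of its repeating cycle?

6

Listing terms: b[1] = 7; b[2] = 3; b[3] = 13; b[4] = 15; b[5] = 1; b[6] = 9; b[7] = 7.
The sequence repeats with period 6.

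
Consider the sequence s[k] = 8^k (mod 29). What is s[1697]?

10

We have s[1] = 8; s[2] = 6; s[3] = 19; s[4] = 7; s[5] = 27; s[6] = 13; s[7] = 17; s[8] = 20; s[9] = 15; s[10] = 4; s[11] = 3; s[12] = 24; s[13] = 18; s[14] = 28; s[15] = 21; s[16] = 23; s[17] = 10; s[18] = 22; s[19] = 2; s[20] = 16; s[21] = 12; s[22] = 9; s[23] = 14; s[24] = 25; s[25] = 26; s[26] = 5; s[27] = 11; s[28] = 1; s[29] = 8.
The sequence repeats with period 28.
(1697 - 1) mod 28 = 16, so s[1697] = s[17] = 10.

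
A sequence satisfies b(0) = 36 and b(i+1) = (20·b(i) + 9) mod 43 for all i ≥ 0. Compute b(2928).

Listing terms: b(0) = 36,  b(1) = 41,  b(2) = 12,  b(3) = 34,  b(4) = 1,  b(5) = 29,  b(6) = 30,  b(7) = 7,  b(8) = 20,  b(9) = 22,  b(10) = 19,  b(11) = 2,  b(12) = 6,  b(13) = 0,  b(14) = 9,  b(15) = 17,  b(16) = 5,  b(17) = 23,  b(18) = 39,  b(19) = 15,  b(20) = 8,  b(21) = 40,  b(22) = 35,  b(23) = 21,  b(24) = 42,  b(25) = 32,  b(26) = 4,  b(27) = 3,  b(28) = 26,  b(29) = 13,  b(30) = 11,  b(31) = 14,  b(32) = 31,  b(33) = 27,  b(34) = 33,  b(35) = 24,  b(36) = 16,  b(37) = 28,  b(38) = 10,  b(39) = 37,  b(40) = 18,  b(41) = 25,  b(42) = 36.
Since b(42) = b(0) = 36, the sequence is periodic with period 42.
(2928 - 0) mod 42 = 30, so b(2928) = b(30) = 11.

11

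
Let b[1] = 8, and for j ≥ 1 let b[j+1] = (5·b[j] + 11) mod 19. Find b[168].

18

Computing terms: b[1] = 8, b[2] = 13, b[3] = 0, b[4] = 11, b[5] = 9, b[6] = 18, b[7] = 6, b[8] = 3, b[9] = 7, b[10] = 8.
Since b[10] = b[1] = 8, the sequence is periodic with period 9.
(168 - 1) mod 9 = 5, so b[168] = b[6] = 18.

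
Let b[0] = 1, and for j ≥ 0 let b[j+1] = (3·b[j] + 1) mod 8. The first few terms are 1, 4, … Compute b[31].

0

We have b[0] = 1; b[1] = 4; b[2] = 5; b[3] = 0; b[4] = 1.
Since b[4] = b[0] = 1, the sequence is periodic with period 4.
(31 - 0) mod 4 = 3, so b[31] = b[3] = 0.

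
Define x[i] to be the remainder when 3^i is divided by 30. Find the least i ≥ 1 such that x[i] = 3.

Listing terms: x[0] = 1,  x[1] = 3,  x[2] = 9,  x[3] = 27,  x[4] = 21,  x[5] = 3.
Since x[5] = x[1] = 3, the sequence is eventually periodic: after a pre-period of length 1 it cycles with period 4.
The value 3 first appears (with i ≥ 1) at x[1].

1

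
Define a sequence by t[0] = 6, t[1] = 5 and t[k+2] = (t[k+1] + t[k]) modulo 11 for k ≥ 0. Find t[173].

We have t[0] = 6; t[1] = 5; t[2] = 0; t[3] = 5; t[4] = 5; t[5] = 10; t[6] = 4; t[7] = 3; t[8] = 7; t[9] = 10; t[10] = 6; t[11] = 5.
The sequence repeats with period 10.
(173 - 0) mod 10 = 3, so t[173] = t[3] = 5.

5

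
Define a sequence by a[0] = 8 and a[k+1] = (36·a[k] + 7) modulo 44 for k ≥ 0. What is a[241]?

31

Computing terms: a[0] = 8; a[1] = 31; a[2] = 23; a[3] = 43; a[4] = 15; a[5] = 19; a[6] = 31.
Since a[6] = a[1] = 31, the sequence is eventually periodic: after a pre-period of length 1 it cycles with period 5.
For k ≥ 1, a[k] depends only on (k - 1) mod 5. (241 - 1) mod 5 = 0, so a[241] = a[1] = 31.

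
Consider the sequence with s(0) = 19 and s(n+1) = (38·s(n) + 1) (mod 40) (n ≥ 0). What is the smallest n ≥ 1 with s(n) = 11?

3

We have s(0) = 19,  s(1) = 3,  s(2) = 35,  s(3) = 11,  s(4) = 19.
The sequence repeats with period 4.
The value 11 first appears (with n ≥ 1) at s(3).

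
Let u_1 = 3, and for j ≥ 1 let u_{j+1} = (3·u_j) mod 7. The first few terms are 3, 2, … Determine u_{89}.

u_1 = 3, u_2 = 2, u_3 = 6, u_4 = 4, u_5 = 5, u_6 = 1, u_7 = 3.
Since u_7 = u_1 = 3, the sequence is periodic with period 6.
(89 - 1) mod 6 = 4, so u_{89} = u_5 = 5.

5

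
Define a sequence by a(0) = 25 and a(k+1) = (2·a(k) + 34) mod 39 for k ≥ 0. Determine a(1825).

We have a(0) = 25, a(1) = 6, a(2) = 7, a(3) = 9, a(4) = 13, a(5) = 21, a(6) = 37, a(7) = 30, a(8) = 16, a(9) = 27, a(10) = 10, a(11) = 15, a(12) = 25.
The sequence repeats with period 12.
(1825 - 0) mod 12 = 1, so a(1825) = a(1) = 6.

6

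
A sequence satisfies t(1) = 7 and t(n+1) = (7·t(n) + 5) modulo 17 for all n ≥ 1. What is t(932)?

We have t(1) = 7,  t(2) = 3,  t(3) = 9,  t(4) = 0,  t(5) = 5,  t(6) = 6,  t(7) = 13,  t(8) = 11,  t(9) = 14,  t(10) = 1,  t(11) = 12,  t(12) = 4,  t(13) = 16,  t(14) = 15,  t(15) = 8,  t(16) = 10,  t(17) = 7.
The sequence repeats with period 16.
(932 - 1) mod 16 = 3, so t(932) = t(4) = 0.

0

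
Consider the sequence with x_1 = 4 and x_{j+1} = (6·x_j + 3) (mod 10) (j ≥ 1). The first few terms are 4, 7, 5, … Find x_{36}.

9

We have x_1 = 4, x_2 = 7, x_3 = 5, x_4 = 3, x_5 = 1, x_6 = 9, x_7 = 7.
Since x_7 = x_2 = 7, the sequence is eventually periodic: after a pre-period of length 1 it cycles with period 5.
For j ≥ 2, x_j depends only on (j - 2) mod 5. (36 - 2) mod 5 = 4, so x_{36} = x_6 = 9.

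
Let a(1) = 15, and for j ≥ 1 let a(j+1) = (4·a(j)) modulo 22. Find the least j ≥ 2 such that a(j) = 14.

Listing terms: a(1) = 15, a(2) = 16, a(3) = 20, a(4) = 14, a(5) = 12, a(6) = 4, a(7) = 16.
Since a(7) = a(2) = 16, the sequence is eventually periodic: after a pre-period of length 1 it cycles with period 5.
The value 14 first appears (with j ≥ 2) at a(4).

4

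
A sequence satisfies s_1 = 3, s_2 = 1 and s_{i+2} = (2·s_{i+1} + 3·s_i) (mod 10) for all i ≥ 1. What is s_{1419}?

1

Listing terms: s_1 = 3,  s_2 = 1,  s_3 = 1,  s_4 = 5,  s_5 = 3,  s_6 = 1.
The sequence repeats with period 4.
So s_{1419} = s_{1 + ((1419-1) mod 4)} = s_3 = 1.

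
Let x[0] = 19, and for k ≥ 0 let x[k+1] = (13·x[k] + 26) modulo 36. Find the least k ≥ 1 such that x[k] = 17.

x[0] = 19; x[1] = 21; x[2] = 11; x[3] = 25; x[4] = 27; x[5] = 17; x[6] = 31; x[7] = 33; x[8] = 23; x[9] = 1; x[10] = 3; x[11] = 29; x[12] = 7; x[13] = 9; x[14] = 35; x[15] = 13; x[16] = 15; x[17] = 5; x[18] = 19.
Since x[18] = x[0] = 19, the sequence is periodic with period 18.
The value 17 first appears (with k ≥ 1) at x[5].

5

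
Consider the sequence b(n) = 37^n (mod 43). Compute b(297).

42

Listing terms: b(0) = 1, b(1) = 37, b(2) = 36, b(3) = 42, b(4) = 6, b(5) = 7, b(6) = 1.
Since b(6) = b(0) = 1, the sequence is periodic with period 6.
(297 - 0) mod 6 = 3, so b(297) = b(3) = 42.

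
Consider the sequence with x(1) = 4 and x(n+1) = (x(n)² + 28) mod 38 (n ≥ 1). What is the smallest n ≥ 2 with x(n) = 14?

x(1) = 4; x(2) = 6; x(3) = 26; x(4) = 20; x(5) = 10; x(6) = 14; x(7) = 34; x(8) = 6.
Since x(8) = x(2) = 6, the sequence is eventually periodic: after a pre-period of length 1 it cycles with period 6.
The value 14 first appears (with n ≥ 2) at x(6).

6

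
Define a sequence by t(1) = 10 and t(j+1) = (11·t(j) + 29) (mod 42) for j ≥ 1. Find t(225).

We have t(1) = 10; t(2) = 13; t(3) = 4; t(4) = 31; t(5) = 34; t(6) = 25; t(7) = 10.
Since t(7) = t(1) = 10, the sequence is periodic with period 6.
So t(225) = t(1 + ((225-1) mod 6)) = t(3) = 4.

4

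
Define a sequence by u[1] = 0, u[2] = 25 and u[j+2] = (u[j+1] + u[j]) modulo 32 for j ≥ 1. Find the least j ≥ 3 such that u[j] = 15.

35

u[1] = 0; u[2] = 25; u[3] = 25; u[4] = 18; u[5] = 11; u[6] = 29; u[7] = 8; u[8] = 5; u[9] = 13; u[10] = 18; u[11] = 31; u[12] = 17; u[13] = 16; u[14] = 1; u[15] = 17; u[16] = 18; u[17] = 3; u[18] = 21; u[19] = 24; u[20] = 13; u[21] = 5; u[22] = 18; u[23] = 23; u[24] = 9; u[25] = 0; u[26] = 9; u[27] = 9; u[28] = 18; u[29] = 27; u[30] = 13; u[31] = 8; u[32] = 21; u[33] = 29; u[34] = 18; u[35] = 15; u[36] = 1; u[37] = 16; u[38] = 17; u[39] = 1; u[40] = 18; u[41] = 19; u[42] = 5; u[43] = 24; u[44] = 29; u[45] = 21; u[46] = 18; u[47] = 7; u[48] = 25; u[49] = 0; u[50] = 25.
The sequence repeats with period 48.
The value 15 first appears (with j ≥ 3) at u[35].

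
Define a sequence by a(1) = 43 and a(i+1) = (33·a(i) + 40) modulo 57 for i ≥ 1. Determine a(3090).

4

Listing terms: a(1) = 43,  a(2) = 34,  a(3) = 22,  a(4) = 25,  a(5) = 10,  a(6) = 28,  a(7) = 52,  a(8) = 46,  a(9) = 19,  a(10) = 40,  a(11) = 49,  a(12) = 4,  a(13) = 1,  a(14) = 16,  a(15) = 55,  a(16) = 31,  a(17) = 37,  a(18) = 7,  a(19) = 43.
The sequence repeats with period 18.
(3090 - 1) mod 18 = 11, so a(3090) = a(12) = 4.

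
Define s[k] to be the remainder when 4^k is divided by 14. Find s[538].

s[1] = 4; s[2] = 2; s[3] = 8; s[4] = 4.
The sequence repeats with period 3.
(538 - 1) mod 3 = 0, so s[538] = s[1] = 4.

4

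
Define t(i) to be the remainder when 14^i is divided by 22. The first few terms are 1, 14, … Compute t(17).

Computing terms: t(0) = 1; t(1) = 14; t(2) = 20; t(3) = 16; t(4) = 4; t(5) = 12; t(6) = 14.
Since t(6) = t(1) = 14, the sequence is eventually periodic: after a pre-period of length 1 it cycles with period 5.
For i ≥ 1, t(i) depends only on (i - 1) mod 5. (17 - 1) mod 5 = 1, so t(17) = t(2) = 20.

20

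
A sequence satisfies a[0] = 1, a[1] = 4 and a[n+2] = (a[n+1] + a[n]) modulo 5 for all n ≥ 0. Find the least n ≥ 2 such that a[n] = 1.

Computing terms: a[0] = 1, a[1] = 4, a[2] = 0, a[3] = 4, a[4] = 4, a[5] = 3, a[6] = 2, a[7] = 0, a[8] = 2, a[9] = 2, a[10] = 4, a[11] = 1, a[12] = 0, a[13] = 1, a[14] = 1, a[15] = 2, a[16] = 3, a[17] = 0, a[18] = 3, a[19] = 3, a[20] = 1, a[21] = 4.
The sequence repeats with period 20.
The value 1 first appears (with n ≥ 2) at a[11].

11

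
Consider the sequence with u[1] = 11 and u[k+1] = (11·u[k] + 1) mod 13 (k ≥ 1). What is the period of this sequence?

Listing terms: u[1] = 11,  u[2] = 5,  u[3] = 4,  u[4] = 6,  u[5] = 2,  u[6] = 10,  u[7] = 7,  u[8] = 0,  u[9] = 1,  u[10] = 12,  u[11] = 3,  u[12] = 8,  u[13] = 11.
The sequence repeats with period 12.

12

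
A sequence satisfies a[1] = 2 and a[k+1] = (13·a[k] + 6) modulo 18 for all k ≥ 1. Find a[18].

We have a[1] = 2,  a[2] = 14,  a[3] = 8,  a[4] = 2.
The sequence repeats with period 3.
So a[18] = a[1 + ((18-1) mod 3)] = a[3] = 8.

8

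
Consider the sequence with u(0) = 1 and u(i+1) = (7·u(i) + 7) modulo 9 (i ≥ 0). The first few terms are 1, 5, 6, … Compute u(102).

4

We have u(0) = 1; u(1) = 5; u(2) = 6; u(3) = 4; u(4) = 8; u(5) = 0; u(6) = 7; u(7) = 2; u(8) = 3; u(9) = 1.
The sequence repeats with period 9.
(102 - 0) mod 9 = 3, so u(102) = u(3) = 4.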